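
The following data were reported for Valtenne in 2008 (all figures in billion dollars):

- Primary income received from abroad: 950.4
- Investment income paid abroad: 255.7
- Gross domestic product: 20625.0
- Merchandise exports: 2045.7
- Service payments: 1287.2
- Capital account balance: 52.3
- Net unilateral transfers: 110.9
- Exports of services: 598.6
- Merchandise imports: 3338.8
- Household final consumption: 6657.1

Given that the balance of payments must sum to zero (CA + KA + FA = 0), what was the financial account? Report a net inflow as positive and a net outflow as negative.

1123.8

Goods balance = 2045.7 - 3338.8 = -1293.1
Services balance = 598.6 - 1287.2 = -688.6
Trade balance (goods + services) = -1293.1 + (-688.6) = -1981.7
Net primary income = 950.4 - 255.7 = 694.7
Net secondary income = 110.9
Current account = -1981.7 + 694.7 + 110.9 = -1176.1
Financial account = -(-1176.1 + 52.3) = 1123.8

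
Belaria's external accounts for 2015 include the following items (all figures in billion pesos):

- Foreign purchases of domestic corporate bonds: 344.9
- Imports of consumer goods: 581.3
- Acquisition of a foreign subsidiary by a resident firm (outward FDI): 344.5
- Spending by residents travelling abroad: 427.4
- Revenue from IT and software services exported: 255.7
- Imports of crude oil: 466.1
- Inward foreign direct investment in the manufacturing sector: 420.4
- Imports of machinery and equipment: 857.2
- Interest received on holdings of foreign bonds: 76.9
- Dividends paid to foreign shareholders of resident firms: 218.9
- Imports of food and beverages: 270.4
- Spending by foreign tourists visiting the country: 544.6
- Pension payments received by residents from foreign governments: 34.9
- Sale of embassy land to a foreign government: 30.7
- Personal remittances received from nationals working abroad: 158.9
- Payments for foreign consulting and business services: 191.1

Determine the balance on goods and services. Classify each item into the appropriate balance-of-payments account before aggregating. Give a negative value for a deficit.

-1993.2

Goods: -466.1 - 581.3 - 270.4 - 857.2 = -2175.0
Services: 544.6 - 191.1 + 255.7 - 427.4 = 181.8
Trade balance = -2175.0 + 181.8 = -1993.2
(Excluded from the trade balance — financial account: foreign purchases of domestic corporate bonds 344.9, acquisition of a foreign subsidiary by a resident firm (outward FDI) 344.5, inward foreign direct investment in the manufacturing sector 420.4; primary income: interest received on holdings of foreign bonds 76.9, dividends paid to foreign shareholders of resident firms 218.9; secondary income: pension payments received by residents from foreign governments 34.9, personal remittances received from nationals working abroad 158.9; capital account: sale of embassy land to a foreign government 30.7.)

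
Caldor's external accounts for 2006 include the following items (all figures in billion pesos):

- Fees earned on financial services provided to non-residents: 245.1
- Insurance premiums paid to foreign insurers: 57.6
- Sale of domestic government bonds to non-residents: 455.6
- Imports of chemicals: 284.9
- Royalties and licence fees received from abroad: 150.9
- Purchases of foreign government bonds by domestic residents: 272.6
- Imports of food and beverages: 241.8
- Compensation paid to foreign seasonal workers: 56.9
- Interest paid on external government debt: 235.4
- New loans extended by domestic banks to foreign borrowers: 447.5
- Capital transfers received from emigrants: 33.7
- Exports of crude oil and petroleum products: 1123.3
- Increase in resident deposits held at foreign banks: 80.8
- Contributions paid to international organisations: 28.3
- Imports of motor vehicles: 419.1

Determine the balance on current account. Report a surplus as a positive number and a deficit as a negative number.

195.3

Goods: 1123.3 - 241.8 - 284.9 - 419.1 = 177.5
Services: 150.9 + 245.1 - 57.6 = 338.4
Primary income: -235.4 - 56.9 = -292.3
Secondary income: -28.3
Current account = 177.5 + 338.4 + (-292.3) + (-28.3) = 195.3
(Excluded from the current account — financial account: sale of domestic government bonds to non-residents 455.6, purchases of foreign government bonds by domestic residents 272.6, new loans extended by domestic banks to foreign borrowers 447.5, increase in resident deposits held at foreign banks 80.8; capital account: capital transfers received from emigrants 33.7.)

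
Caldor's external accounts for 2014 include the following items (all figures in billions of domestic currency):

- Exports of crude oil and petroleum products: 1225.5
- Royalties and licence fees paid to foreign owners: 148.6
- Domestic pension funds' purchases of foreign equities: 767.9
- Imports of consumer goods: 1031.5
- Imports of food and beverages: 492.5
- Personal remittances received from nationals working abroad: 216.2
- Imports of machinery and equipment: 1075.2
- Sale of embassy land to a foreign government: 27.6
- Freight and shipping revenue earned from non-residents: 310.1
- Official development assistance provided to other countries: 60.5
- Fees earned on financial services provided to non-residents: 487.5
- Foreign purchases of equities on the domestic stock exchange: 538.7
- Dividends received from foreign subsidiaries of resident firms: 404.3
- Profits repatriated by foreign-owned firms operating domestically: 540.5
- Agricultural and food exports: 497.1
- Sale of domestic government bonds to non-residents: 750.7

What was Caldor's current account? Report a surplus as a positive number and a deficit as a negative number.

-208.1

Goods: -492.5 + 497.1 - 1075.2 - 1031.5 + 1225.5 = -876.6
Services: 487.5 + 310.1 - 148.6 = 649.0
Primary income: -540.5 + 404.3 = -136.2
Secondary income: -60.5 + 216.2 = 155.7
Current account = (-876.6) + 649.0 + (-136.2) + 155.7 = -208.1
(Excluded from the current account — financial account: domestic pension funds' purchases of foreign equities 767.9, foreign purchases of equities on the domestic stock exchange 538.7, sale of domestic government bonds to non-residents 750.7; capital account: sale of embassy land to a foreign government 27.6.)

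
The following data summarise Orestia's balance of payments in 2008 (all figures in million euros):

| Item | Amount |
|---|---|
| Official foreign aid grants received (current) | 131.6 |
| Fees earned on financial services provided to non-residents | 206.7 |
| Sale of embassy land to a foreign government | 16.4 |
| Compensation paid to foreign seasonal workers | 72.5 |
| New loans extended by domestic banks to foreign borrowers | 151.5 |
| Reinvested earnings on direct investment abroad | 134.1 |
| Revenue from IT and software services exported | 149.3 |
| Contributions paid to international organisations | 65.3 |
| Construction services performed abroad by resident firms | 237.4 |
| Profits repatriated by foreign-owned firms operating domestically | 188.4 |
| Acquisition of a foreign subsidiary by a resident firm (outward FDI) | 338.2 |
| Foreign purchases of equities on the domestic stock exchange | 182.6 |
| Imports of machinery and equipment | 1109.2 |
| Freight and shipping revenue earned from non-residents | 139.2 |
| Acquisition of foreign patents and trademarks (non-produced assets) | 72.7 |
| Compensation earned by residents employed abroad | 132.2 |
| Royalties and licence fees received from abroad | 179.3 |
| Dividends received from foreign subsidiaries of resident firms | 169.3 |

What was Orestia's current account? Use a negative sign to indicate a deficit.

43.7

Goods: -1109.2
Services: 179.3 + 237.4 + 206.7 + 139.2 + 149.3 = 911.9
Primary income: 132.2 - 72.5 + 169.3 - 188.4 + 134.1 = 174.7
Secondary income: -65.3 + 131.6 = 66.3
Current account = (-1109.2) + 911.9 + 174.7 + 66.3 = 43.7
(Excluded from the current account — capital account: sale of embassy land to a foreign government 16.4, acquisition of foreign patents and trademarks (non-produced assets) 72.7; financial account: new loans extended by domestic banks to foreign borrowers 151.5, acquisition of a foreign subsidiary by a resident firm (outward FDI) 338.2, foreign purchases of equities on the domestic stock exchange 182.6.)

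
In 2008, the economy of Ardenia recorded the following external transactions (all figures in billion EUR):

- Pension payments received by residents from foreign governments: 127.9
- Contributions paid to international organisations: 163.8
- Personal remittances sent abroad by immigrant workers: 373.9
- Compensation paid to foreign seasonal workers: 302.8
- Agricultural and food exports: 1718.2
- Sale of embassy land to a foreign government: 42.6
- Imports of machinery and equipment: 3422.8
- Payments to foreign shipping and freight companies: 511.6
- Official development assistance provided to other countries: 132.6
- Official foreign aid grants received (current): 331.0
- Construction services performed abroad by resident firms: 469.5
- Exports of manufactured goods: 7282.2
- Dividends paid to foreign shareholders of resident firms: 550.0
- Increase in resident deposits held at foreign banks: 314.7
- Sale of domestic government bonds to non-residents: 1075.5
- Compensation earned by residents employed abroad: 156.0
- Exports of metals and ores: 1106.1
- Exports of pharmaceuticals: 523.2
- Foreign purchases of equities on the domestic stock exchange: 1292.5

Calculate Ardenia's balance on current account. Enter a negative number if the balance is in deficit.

Goods: -3422.8 + 1718.2 + 523.2 + 7282.2 + 1106.1 = 7206.9
Services: 469.5 - 511.6 = -42.1
Primary income: -302.8 + 156.0 - 550.0 = -696.8
Secondary income: 331.0 - 163.8 - 132.6 + 127.9 - 373.9 = -211.4
Current account = 7206.9 + (-42.1) + (-696.8) + (-211.4) = 6256.6
(Excluded from the current account — capital account: sale of embassy land to a foreign government 42.6; financial account: increase in resident deposits held at foreign banks 314.7, sale of domestic government bonds to non-residents 1075.5, foreign purchases of equities on the domestic stock exchange 1292.5.)

6256.6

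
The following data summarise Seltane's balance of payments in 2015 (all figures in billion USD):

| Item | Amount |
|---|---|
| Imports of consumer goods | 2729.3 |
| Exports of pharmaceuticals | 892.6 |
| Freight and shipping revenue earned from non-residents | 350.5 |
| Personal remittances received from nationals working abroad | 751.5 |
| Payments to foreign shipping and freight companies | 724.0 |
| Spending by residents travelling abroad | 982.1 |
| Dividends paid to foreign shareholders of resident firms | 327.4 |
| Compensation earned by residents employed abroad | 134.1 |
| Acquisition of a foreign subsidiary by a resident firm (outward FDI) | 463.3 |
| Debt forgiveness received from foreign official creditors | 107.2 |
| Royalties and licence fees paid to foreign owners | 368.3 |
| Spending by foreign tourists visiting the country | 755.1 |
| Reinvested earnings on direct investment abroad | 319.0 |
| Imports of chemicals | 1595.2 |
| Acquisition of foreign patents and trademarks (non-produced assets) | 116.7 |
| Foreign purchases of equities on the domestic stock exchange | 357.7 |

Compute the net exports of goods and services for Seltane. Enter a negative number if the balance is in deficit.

Goods: 892.6 - 1595.2 - 2729.3 = -3431.9
Services: -368.3 + 755.1 - 724.0 + 350.5 - 982.1 = -968.8
Trade balance = -3431.9 + (-968.8) = -4400.7
(Excluded from the trade balance — secondary income: personal remittances received from nationals working abroad 751.5; primary income: dividends paid to foreign shareholders of resident firms 327.4, compensation earned by residents employed abroad 134.1, reinvested earnings on direct investment abroad 319.0; financial account: acquisition of a foreign subsidiary by a resident firm (outward FDI) 463.3, foreign purchases of equities on the domestic stock exchange 357.7; capital account: debt forgiveness received from foreign official creditors 107.2, acquisition of foreign patents and trademarks (non-produced assets) 116.7.)

-4400.7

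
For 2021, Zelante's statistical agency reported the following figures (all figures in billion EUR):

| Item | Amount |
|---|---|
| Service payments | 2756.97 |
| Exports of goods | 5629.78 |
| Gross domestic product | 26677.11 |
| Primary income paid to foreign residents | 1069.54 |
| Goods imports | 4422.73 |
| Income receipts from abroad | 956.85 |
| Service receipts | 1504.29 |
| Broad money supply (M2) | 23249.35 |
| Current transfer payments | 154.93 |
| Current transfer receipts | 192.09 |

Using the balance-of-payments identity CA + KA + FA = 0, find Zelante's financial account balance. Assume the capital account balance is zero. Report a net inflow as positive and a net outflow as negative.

Goods balance = 5629.78 - 4422.73 = 1207.05
Services balance = 1504.29 - 2756.97 = -1252.68
Trade balance (goods + services) = 1207.05 + (-1252.68) = -45.63
Net primary income = 956.85 - 1069.54 = -112.69
Net secondary income = 192.09 - 154.93 = 37.16
Current account = -45.63 + (-112.69) + 37.16 = -121.16
Financial account = -(-121.16) = 121.16

121.16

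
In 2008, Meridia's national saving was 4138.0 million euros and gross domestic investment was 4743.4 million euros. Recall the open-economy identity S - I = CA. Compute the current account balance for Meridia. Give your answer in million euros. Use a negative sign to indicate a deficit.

S - I = CA (net lending to the rest of the world).
CA = S - I = 4138.0 - 4743.4 = -605.4

-605.4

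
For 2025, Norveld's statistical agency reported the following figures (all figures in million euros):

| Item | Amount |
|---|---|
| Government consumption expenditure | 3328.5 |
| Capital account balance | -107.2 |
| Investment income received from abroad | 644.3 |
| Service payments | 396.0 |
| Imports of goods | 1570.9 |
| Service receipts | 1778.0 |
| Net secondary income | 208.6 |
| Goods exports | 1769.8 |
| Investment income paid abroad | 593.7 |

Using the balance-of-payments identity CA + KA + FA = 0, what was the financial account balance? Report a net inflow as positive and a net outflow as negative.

Goods balance = 1769.8 - 1570.9 = 198.9
Services balance = 1778.0 - 396.0 = 1382.0
Trade balance (goods + services) = 198.9 + 1382.0 = 1580.9
Net primary income = 644.3 - 593.7 = 50.6
Net secondary income = 208.6
Current account = 1580.9 + 50.6 + 208.6 = 1840.1
Financial account = -(1840.1 + (-107.2)) = -1732.9

-1732.9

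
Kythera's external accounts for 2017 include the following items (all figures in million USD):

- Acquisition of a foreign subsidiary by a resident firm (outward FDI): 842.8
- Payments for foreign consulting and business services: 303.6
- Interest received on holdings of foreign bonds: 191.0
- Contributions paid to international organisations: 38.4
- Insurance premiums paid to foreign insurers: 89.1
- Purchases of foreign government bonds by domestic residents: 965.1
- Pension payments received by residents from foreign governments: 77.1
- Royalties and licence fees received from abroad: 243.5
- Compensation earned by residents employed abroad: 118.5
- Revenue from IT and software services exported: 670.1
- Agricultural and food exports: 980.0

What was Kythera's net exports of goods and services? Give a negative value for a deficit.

1500.9

Goods: 980.0
Services: -303.6 + 243.5 - 89.1 + 670.1 = 520.9
Trade balance = 980.0 + 520.9 = 1500.9
(Excluded from the trade balance — financial account: acquisition of a foreign subsidiary by a resident firm (outward FDI) 842.8, purchases of foreign government bonds by domestic residents 965.1; primary income: interest received on holdings of foreign bonds 191.0, compensation earned by residents employed abroad 118.5; secondary income: contributions paid to international organisations 38.4, pension payments received by residents from foreign governments 77.1.)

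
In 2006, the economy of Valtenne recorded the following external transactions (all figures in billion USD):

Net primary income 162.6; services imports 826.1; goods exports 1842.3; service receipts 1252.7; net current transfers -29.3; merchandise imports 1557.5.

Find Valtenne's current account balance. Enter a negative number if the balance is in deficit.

Goods balance = 1842.3 - 1557.5 = 284.8
Services balance = 1252.7 - 826.1 = 426.6
Trade balance (goods + services) = 284.8 + 426.6 = 711.4
Net primary income = 162.6
Net secondary income = -29.3
Current account = 711.4 + 162.6 + (-29.3) = 844.7

844.7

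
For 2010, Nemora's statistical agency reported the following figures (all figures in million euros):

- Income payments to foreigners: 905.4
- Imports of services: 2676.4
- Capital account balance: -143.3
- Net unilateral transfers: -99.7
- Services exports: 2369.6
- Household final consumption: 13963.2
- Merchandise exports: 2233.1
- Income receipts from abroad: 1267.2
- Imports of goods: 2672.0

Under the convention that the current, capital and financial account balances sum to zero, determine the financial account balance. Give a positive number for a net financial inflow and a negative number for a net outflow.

626.9

Goods balance = 2233.1 - 2672.0 = -438.9
Services balance = 2369.6 - 2676.4 = -306.8
Trade balance (goods + services) = -438.9 + (-306.8) = -745.7
Net primary income = 1267.2 - 905.4 = 361.8
Net secondary income = -99.7
Current account = -745.7 + 361.8 + (-99.7) = -483.6
Financial account = -(-483.6 + (-143.3)) = 626.9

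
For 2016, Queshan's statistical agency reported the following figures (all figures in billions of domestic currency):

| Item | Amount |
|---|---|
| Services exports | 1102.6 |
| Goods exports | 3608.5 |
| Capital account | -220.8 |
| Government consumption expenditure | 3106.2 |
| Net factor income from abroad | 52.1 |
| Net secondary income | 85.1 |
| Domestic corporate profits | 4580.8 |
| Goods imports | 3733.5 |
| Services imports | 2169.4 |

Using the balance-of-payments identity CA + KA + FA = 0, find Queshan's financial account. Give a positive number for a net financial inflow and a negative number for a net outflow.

Goods balance = 3608.5 - 3733.5 = -125.0
Services balance = 1102.6 - 2169.4 = -1066.8
Trade balance (goods + services) = -125.0 + (-1066.8) = -1191.8
Net primary income = 52.1
Net secondary income = 85.1
Current account = -1191.8 + 52.1 + 85.1 = -1054.6
Financial account = -(-1054.6 + (-220.8)) = 1275.4

1275.4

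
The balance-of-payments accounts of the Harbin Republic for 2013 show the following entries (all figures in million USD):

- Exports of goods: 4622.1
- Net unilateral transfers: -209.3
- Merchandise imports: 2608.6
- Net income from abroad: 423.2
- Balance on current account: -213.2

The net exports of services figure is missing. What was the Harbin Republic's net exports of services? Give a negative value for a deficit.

-2440.6

Current account = goods balance + services balance + net primary income + net secondary income
Sum of the known components = 2227.4
Net exports of services = CA - (known components) = -213.2 - 2227.4 = -2440.6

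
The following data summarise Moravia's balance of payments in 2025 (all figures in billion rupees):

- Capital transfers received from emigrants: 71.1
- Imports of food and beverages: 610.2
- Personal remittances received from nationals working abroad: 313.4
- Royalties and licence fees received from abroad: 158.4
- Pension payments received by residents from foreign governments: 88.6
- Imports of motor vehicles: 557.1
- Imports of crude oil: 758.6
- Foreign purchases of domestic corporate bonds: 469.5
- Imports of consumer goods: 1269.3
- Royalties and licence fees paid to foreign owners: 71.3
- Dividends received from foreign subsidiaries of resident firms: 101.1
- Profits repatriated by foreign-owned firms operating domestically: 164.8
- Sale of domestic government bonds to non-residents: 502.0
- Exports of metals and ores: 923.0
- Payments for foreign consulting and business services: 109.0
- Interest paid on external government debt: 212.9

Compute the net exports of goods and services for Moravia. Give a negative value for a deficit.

-2294.1

Goods: -758.6 - 557.1 + 923.0 - 610.2 - 1269.3 = -2272.2
Services: -109.0 - 71.3 + 158.4 = -21.9
Trade balance = -2272.2 + (-21.9) = -2294.1
(Excluded from the trade balance — capital account: capital transfers received from emigrants 71.1; secondary income: personal remittances received from nationals working abroad 313.4, pension payments received by residents from foreign governments 88.6; financial account: foreign purchases of domestic corporate bonds 469.5, sale of domestic government bonds to non-residents 502.0; primary income: dividends received from foreign subsidiaries of resident firms 101.1, profits repatriated by foreign-owned firms operating domestically 164.8, interest paid on external government debt 212.9.)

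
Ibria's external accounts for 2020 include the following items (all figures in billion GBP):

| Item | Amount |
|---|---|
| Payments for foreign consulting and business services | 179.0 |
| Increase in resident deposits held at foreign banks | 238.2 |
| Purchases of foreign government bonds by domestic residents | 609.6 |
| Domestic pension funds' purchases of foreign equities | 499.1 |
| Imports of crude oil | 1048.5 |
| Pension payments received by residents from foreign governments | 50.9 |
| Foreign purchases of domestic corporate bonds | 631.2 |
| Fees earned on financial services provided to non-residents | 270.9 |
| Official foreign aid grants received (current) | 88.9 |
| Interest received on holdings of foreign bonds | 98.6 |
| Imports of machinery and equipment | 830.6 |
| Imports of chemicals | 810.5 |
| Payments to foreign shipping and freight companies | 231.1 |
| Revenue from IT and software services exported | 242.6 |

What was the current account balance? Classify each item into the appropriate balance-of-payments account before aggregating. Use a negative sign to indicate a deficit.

Goods: -810.5 - 1048.5 - 830.6 = -2689.6
Services: 242.6 - 179.0 - 231.1 + 270.9 = 103.4
Primary income: 98.6
Secondary income: 50.9 + 88.9 = 139.8
Current account = (-2689.6) + 103.4 + 98.6 + 139.8 = -2347.8
(Excluded from the current account — financial account: increase in resident deposits held at foreign banks 238.2, purchases of foreign government bonds by domestic residents 609.6, domestic pension funds' purchases of foreign equities 499.1, foreign purchases of domestic corporate bonds 631.2.)

-2347.8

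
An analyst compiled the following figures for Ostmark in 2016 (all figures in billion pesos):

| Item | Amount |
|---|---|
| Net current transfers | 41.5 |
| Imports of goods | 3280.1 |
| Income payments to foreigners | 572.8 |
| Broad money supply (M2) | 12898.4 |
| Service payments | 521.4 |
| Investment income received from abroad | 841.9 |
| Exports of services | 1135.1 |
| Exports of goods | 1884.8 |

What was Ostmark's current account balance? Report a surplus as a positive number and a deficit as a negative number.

Goods balance = 1884.8 - 3280.1 = -1395.3
Services balance = 1135.1 - 521.4 = 613.7
Trade balance (goods + services) = -1395.3 + 613.7 = -781.6
Net primary income = 841.9 - 572.8 = 269.1
Net secondary income = 41.5
Current account = -781.6 + 269.1 + 41.5 = -471.0

-471.0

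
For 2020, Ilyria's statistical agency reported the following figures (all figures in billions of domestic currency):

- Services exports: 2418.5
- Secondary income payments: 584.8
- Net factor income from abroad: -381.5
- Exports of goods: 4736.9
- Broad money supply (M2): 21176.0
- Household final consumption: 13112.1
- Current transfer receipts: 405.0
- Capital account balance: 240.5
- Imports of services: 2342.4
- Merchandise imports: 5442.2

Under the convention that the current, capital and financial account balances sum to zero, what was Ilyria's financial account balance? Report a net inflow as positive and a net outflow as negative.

Goods balance = 4736.9 - 5442.2 = -705.3
Services balance = 2418.5 - 2342.4 = 76.1
Trade balance (goods + services) = -705.3 + 76.1 = -629.2
Net primary income = -381.5
Net secondary income = 405.0 - 584.8 = -179.8
Current account = -629.2 + (-381.5) + (-179.8) = -1190.5
Financial account = -(-1190.5 + 240.5) = 950.0

950.0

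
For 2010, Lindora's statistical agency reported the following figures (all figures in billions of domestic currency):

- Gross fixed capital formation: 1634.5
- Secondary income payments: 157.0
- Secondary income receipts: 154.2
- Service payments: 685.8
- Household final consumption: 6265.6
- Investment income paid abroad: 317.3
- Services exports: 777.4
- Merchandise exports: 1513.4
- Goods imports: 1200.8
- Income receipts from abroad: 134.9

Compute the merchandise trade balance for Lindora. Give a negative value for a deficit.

312.6

Goods balance = 1513.4 - 1200.8 = 312.6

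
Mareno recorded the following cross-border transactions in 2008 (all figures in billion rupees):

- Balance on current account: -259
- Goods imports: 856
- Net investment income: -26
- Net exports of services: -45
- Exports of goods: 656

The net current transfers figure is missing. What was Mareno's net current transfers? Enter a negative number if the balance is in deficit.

12

Current account = goods balance + services balance + net primary income + net secondary income
Sum of the known components = -271
Net current transfers = CA - (known components) = -259 - (-271) = 12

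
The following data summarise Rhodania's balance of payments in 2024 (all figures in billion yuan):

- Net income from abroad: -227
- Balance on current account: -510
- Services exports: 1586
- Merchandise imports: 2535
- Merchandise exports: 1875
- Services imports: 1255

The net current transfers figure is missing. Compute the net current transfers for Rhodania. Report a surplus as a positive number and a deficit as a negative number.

46

Current account = goods balance + services balance + net primary income + net secondary income
Sum of the known components = -556
Net current transfers = CA - (known components) = -510 - (-556) = 46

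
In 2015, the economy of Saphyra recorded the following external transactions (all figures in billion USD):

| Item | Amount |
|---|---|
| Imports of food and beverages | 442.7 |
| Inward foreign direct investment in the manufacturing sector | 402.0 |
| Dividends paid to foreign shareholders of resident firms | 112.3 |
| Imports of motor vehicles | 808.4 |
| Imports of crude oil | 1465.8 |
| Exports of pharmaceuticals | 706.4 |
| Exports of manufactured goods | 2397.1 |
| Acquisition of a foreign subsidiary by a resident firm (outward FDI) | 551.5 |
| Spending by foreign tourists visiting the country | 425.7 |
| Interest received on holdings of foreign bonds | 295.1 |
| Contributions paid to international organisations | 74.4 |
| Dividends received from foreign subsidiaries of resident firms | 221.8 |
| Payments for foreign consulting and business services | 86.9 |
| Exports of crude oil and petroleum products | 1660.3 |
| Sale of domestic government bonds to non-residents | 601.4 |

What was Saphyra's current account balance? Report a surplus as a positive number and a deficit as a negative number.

Goods: -1465.8 - 442.7 + 1660.3 + 706.4 - 808.4 + 2397.1 = 2046.9
Services: 425.7 - 86.9 = 338.8
Primary income: -112.3 + 221.8 + 295.1 = 404.6
Secondary income: -74.4
Current account = 2046.9 + 338.8 + 404.6 + (-74.4) = 2715.9
(Excluded from the current account — financial account: inward foreign direct investment in the manufacturing sector 402.0, acquisition of a foreign subsidiary by a resident firm (outward FDI) 551.5, sale of domestic government bonds to non-residents 601.4.)

2715.9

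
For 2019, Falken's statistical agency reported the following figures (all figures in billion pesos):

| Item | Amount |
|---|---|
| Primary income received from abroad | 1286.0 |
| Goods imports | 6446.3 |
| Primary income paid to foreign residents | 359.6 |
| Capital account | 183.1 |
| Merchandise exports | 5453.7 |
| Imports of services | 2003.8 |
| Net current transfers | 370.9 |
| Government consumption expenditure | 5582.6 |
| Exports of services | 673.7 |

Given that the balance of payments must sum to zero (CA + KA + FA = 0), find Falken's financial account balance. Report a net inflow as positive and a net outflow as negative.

Goods balance = 5453.7 - 6446.3 = -992.6
Services balance = 673.7 - 2003.8 = -1330.1
Trade balance (goods + services) = -992.6 + (-1330.1) = -2322.7
Net primary income = 1286.0 - 359.6 = 926.4
Net secondary income = 370.9
Current account = -2322.7 + 926.4 + 370.9 = -1025.4
Financial account = -(-1025.4 + 183.1) = 842.3

842.3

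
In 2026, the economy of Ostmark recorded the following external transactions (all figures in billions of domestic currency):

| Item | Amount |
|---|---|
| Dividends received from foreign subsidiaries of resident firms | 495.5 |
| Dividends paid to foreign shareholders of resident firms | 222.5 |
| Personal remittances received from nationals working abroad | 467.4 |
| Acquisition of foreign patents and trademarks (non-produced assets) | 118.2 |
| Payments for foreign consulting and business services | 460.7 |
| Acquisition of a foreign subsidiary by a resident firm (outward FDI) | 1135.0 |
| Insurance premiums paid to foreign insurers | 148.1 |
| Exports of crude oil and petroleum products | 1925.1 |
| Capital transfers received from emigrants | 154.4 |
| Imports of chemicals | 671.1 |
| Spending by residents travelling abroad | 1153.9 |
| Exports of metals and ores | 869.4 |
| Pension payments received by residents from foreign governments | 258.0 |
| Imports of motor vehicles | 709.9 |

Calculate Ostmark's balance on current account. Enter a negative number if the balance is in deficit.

649.2

Goods: -671.1 - 709.9 + 869.4 + 1925.1 = 1413.5
Services: -1153.9 - 148.1 - 460.7 = -1762.7
Primary income: -222.5 + 495.5 = 273.0
Secondary income: 258.0 + 467.4 = 725.4
Current account = 1413.5 + (-1762.7) + 273.0 + 725.4 = 649.2
(Excluded from the current account — capital account: acquisition of foreign patents and trademarks (non-produced assets) 118.2, capital transfers received from emigrants 154.4; financial account: acquisition of a foreign subsidiary by a resident firm (outward FDI) 1135.0.)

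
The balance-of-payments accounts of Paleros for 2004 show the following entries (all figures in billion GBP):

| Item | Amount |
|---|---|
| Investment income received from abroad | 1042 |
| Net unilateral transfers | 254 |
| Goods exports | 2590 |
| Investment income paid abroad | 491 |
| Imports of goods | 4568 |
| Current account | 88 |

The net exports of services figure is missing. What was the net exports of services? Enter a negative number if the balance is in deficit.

1261

Current account = goods balance + services balance + net primary income + net secondary income
Sum of the known components = -1173
Net exports of services = CA - (known components) = 88 - (-1173) = 1261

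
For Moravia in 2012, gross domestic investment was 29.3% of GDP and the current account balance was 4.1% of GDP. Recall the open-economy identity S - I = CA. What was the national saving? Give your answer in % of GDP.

33.4

S = I + CA = 29.3 + 4.1 = 33.4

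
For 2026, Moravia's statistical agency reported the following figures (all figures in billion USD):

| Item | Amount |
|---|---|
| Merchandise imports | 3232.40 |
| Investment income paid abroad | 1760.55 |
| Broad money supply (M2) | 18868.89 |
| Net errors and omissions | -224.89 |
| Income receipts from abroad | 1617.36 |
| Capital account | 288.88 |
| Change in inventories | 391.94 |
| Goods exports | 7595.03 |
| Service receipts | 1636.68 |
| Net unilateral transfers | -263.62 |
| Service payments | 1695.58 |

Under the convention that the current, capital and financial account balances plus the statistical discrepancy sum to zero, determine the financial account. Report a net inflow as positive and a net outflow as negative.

-3960.91

Goods balance = 7595.03 - 3232.40 = 4362.63
Services balance = 1636.68 - 1695.58 = -58.90
Trade balance (goods + services) = 4362.63 + (-58.90) = 4303.73
Net primary income = 1617.36 - 1760.55 = -143.19
Net secondary income = -263.62
Current account = 4303.73 + (-143.19) + (-263.62) = 3896.92
Financial account = -(3896.92 + 288.88 + (-224.89)) = -3960.91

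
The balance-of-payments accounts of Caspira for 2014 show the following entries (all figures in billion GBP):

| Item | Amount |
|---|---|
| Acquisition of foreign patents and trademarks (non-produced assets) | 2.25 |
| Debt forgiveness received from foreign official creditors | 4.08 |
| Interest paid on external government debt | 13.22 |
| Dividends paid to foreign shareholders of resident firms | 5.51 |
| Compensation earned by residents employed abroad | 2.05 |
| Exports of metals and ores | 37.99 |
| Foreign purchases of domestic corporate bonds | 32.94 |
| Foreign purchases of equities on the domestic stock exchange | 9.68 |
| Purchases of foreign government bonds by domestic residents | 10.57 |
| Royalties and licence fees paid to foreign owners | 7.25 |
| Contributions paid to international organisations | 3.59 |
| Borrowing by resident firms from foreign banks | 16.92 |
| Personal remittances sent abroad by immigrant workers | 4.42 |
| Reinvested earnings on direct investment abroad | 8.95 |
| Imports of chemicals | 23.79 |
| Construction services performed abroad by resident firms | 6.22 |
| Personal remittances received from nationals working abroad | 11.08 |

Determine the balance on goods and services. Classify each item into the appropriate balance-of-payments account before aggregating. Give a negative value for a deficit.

13.17

Goods: 37.99 - 23.79 = 14.20
Services: -7.25 + 6.22 = -1.03
Trade balance = 14.20 + (-1.03) = 13.17
(Excluded from the trade balance — capital account: acquisition of foreign patents and trademarks (non-produced assets) 2.25, debt forgiveness received from foreign official creditors 4.08; primary income: interest paid on external government debt 13.22, dividends paid to foreign shareholders of resident firms 5.51, compensation earned by residents employed abroad 2.05, reinvested earnings on direct investment abroad 8.95; financial account: foreign purchases of domestic corporate bonds 32.94, foreign purchases of equities on the domestic stock exchange 9.68, purchases of foreign government bonds by domestic residents 10.57, borrowing by resident firms from foreign banks 16.92; secondary income: contributions paid to international organisations 3.59, personal remittances sent abroad by immigrant workers 4.42, personal remittances received from nationals working abroad 11.08.)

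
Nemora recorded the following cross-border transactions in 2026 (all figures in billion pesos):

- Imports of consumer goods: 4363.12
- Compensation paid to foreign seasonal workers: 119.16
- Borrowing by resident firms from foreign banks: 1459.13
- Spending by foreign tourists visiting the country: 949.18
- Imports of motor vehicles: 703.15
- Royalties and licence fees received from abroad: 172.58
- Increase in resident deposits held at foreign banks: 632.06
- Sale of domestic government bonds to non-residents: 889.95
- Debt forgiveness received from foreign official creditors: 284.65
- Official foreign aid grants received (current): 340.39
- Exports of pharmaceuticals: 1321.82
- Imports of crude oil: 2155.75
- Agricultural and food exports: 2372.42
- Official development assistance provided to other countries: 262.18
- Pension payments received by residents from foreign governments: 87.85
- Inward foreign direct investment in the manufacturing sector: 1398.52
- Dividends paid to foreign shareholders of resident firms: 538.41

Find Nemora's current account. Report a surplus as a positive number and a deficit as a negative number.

-2897.53

Goods: 2372.42 - 2155.75 - 703.15 + 1321.82 - 4363.12 = -3527.78
Services: 172.58 + 949.18 = 1121.76
Primary income: -119.16 - 538.41 = -657.57
Secondary income: -262.18 + 87.85 + 340.39 = 166.06
Current account = (-3527.78) + 1121.76 + (-657.57) + 166.06 = -2897.53
(Excluded from the current account — financial account: borrowing by resident firms from foreign banks 1459.13, increase in resident deposits held at foreign banks 632.06, sale of domestic government bonds to non-residents 889.95, inward foreign direct investment in the manufacturing sector 1398.52; capital account: debt forgiveness received from foreign official creditors 284.65.)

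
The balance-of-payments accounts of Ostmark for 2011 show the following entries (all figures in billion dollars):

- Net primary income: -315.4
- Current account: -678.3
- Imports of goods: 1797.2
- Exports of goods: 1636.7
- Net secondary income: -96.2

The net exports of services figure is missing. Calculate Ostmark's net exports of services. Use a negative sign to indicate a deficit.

Current account = goods balance + services balance + net primary income + net secondary income
Sum of the known components = -572.1
Net exports of services = CA - (known components) = -678.3 - (-572.1) = -106.2

-106.2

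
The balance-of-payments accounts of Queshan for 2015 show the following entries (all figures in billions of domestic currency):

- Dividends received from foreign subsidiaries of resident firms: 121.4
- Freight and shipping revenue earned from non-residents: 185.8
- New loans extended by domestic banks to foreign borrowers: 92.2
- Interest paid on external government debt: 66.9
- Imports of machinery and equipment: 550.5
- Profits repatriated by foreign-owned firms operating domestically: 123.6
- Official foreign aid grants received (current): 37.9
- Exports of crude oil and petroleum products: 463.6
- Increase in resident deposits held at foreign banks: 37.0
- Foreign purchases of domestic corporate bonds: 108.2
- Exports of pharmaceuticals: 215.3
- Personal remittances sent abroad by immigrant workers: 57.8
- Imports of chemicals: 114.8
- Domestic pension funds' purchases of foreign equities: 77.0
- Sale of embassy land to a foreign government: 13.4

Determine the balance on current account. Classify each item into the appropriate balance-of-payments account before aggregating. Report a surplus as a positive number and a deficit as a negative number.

Goods: 215.3 - 114.8 - 550.5 + 463.6 = 13.6
Services: 185.8
Primary income: -66.9 + 121.4 - 123.6 = -69.1
Secondary income: 37.9 - 57.8 = -19.9
Current account = 13.6 + 185.8 + (-69.1) + (-19.9) = 110.4
(Excluded from the current account — financial account: new loans extended by domestic banks to foreign borrowers 92.2, increase in resident deposits held at foreign banks 37.0, foreign purchases of domestic corporate bonds 108.2, domestic pension funds' purchases of foreign equities 77.0; capital account: sale of embassy land to a foreign government 13.4.)

110.4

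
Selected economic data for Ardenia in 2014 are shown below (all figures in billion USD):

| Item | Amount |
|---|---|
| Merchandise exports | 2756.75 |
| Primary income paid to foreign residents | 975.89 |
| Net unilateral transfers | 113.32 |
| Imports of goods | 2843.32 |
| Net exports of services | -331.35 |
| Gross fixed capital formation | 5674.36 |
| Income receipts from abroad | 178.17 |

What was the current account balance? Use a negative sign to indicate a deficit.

Goods balance = 2756.75 - 2843.32 = -86.57
Services balance = -331.35
Trade balance (goods + services) = -86.57 + (-331.35) = -417.92
Net primary income = 178.17 - 975.89 = -797.72
Net secondary income = 113.32
Current account = -417.92 + (-797.72) + 113.32 = -1102.32

-1102.32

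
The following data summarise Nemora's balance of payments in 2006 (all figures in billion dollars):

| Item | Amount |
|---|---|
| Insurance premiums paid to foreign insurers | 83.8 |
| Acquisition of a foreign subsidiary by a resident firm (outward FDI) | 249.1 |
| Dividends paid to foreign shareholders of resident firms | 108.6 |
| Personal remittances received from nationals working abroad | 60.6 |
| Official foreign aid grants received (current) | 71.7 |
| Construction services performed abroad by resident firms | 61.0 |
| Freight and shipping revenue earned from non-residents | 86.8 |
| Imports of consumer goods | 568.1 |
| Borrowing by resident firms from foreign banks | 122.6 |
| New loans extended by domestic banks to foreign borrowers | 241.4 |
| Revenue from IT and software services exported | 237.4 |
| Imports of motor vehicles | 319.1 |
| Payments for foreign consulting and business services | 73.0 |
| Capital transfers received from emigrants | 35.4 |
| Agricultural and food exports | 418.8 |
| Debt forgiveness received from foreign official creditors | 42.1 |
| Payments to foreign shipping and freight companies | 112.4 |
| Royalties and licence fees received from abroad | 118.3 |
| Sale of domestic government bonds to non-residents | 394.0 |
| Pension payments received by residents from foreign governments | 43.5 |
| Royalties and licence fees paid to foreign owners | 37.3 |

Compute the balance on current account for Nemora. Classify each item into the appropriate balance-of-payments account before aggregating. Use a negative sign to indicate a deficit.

-204.2

Goods: 418.8 - 568.1 - 319.1 = -468.4
Services: -73.0 + 86.8 - 83.8 + 118.3 - 112.4 - 37.3 + 237.4 + 61.0 = 197.0
Primary income: -108.6
Secondary income: 43.5 + 71.7 + 60.6 = 175.8
Current account = (-468.4) + 197.0 + (-108.6) + 175.8 = -204.2
(Excluded from the current account — financial account: acquisition of a foreign subsidiary by a resident firm (outward FDI) 249.1, borrowing by resident firms from foreign banks 122.6, new loans extended by domestic banks to foreign borrowers 241.4, sale of domestic government bonds to non-residents 394.0; capital account: capital transfers received from emigrants 35.4, debt forgiveness received from foreign official creditors 42.1.)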